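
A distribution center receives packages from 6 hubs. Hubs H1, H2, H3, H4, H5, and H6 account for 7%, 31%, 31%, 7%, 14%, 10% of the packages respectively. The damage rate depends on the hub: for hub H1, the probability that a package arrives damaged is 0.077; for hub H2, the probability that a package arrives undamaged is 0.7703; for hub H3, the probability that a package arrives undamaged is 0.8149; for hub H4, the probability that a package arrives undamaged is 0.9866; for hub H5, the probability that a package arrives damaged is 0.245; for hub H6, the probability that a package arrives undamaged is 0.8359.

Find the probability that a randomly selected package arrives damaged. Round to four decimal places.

P(D|H2) = 1 − 0.7703 = 0.2297.
P(D|H3) = 1 − 0.8149 = 0.1851.
P(D|H4) = 1 − 0.9866 = 0.0134.
P(D|H6) = 1 − 0.8359 = 0.1641.
P(D) = P(D|H1)·P(H1) + P(D|H2)·P(H2) + P(D|H3)·P(H3) + P(D|H4)·P(H4) + P(D|H5)·P(H5) + P(D|H6)·P(H6)
      = 0.077·0.07 + 0.2297·0.31 + 0.1851·0.31 + 0.0134·0.07 + 0.245·0.14 + 0.1641·0.1
      = 0.00539 + 0.071207 + 0.057381 + 0.000938 + 0.0343 + 0.01641 = 0.185626

0.1856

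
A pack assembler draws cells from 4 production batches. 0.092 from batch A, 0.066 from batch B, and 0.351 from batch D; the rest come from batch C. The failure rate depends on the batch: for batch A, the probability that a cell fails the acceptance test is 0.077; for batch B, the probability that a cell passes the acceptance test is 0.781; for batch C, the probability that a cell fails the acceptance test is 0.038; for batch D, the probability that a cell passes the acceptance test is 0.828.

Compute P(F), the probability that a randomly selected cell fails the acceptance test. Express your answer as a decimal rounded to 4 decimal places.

P(C) = 1 − (0.092 + 0.066 + 0.351) = 0.491.
P(F|B) = 1 − 0.781 = 0.219.
P(F|D) = 1 − 0.828 = 0.172.
By the law of total probability,
P(F) = P(F|A)·P(A) + P(F|B)·P(B) + P(F|C)·P(C) + P(F|D)·P(D)
      = 0.077·0.092 + 0.219·0.066 + 0.038·0.491 + 0.172·0.351
      = 0.007084 + 0.014454 + 0.018658 + 0.060372 = 0.100568

0.1006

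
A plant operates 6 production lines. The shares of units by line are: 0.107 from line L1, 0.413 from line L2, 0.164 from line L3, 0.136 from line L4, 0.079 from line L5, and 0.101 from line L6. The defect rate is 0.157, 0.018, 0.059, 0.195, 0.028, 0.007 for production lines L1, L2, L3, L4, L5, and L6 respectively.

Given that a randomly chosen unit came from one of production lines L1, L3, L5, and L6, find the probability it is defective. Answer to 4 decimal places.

Let S = {L1, L3, L5, L6}.
P(S) = 0.107 + 0.164 + 0.079 + 0.101 = 0.451.
P(D ∩ S) = 0.157·0.107 + 0.059·0.164 + 0.028·0.079 + 0.007·0.101 = 0.016799 + 0.009676 + 0.002212 + 0.000707 = 0.029394.
P(D | S) = 0.029394 / 0.451 = 0.065175…

P(D|S) ≈ 0.0652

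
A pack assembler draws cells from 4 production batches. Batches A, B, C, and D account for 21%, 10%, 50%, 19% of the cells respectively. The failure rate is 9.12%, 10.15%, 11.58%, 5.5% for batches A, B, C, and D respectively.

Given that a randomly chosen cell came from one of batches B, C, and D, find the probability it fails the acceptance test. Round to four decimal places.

0.0994

Let S = {B, C, D}.
P(S) = 0.1 + 0.5 + 0.19 = 0.79.
P(F ∩ S) = 0.1015·0.1 + 0.1158·0.5 + 0.055·0.19 = 0.01015 + 0.0579 + 0.01045 = 0.0785.
P(F | S) = 0.0785 / 0.79 = 0.099367…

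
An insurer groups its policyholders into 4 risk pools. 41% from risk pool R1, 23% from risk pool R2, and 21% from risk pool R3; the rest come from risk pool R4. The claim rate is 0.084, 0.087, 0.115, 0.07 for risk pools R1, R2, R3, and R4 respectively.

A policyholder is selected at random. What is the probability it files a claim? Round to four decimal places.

P(C) ≈ 0.0891

P(R4) = 1 − (0.41 + 0.23 + 0.21) = 0.15.
P(C) = P(C|R1)·P(R1) + P(C|R2)·P(R2) + P(C|R3)·P(R3) + P(C|R4)·P(R4)
      = 0.084·0.41 + 0.087·0.23 + 0.115·0.21 + 0.07·0.15
      = 0.03444 + 0.02001 + 0.02415 + 0.0105 = 0.0891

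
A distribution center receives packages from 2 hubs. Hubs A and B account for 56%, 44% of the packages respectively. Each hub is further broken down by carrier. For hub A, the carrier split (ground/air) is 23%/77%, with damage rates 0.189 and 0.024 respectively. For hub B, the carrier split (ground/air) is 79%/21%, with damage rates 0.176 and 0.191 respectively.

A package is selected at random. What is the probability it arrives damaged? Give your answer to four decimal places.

0.1135

P(D|A) = 0.23·0.189 + 0.77·0.024 = 0.04347 + 0.01848 = 0.06195
P(D|B) = 0.79·0.176 + 0.21·0.191 = 0.13904 + 0.04011 = 0.17915
By total probability over the outer partition,
P(D) = 0.56·0.06195 + 0.44·0.17915
      = 0.034692 + 0.078826 = 0.113518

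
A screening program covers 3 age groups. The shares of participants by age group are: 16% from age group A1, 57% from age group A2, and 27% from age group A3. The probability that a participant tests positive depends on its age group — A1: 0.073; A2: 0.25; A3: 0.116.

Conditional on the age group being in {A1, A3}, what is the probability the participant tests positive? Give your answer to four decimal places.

0.1000

Let S = {A1, A3}.
P(S) = 0.16 + 0.27 = 0.43.
P(T ∩ S) = 0.073·0.16 + 0.116·0.27 = 0.01168 + 0.03132 = 0.043.
P(T | S) = 0.043 / 0.43 = 0.100000…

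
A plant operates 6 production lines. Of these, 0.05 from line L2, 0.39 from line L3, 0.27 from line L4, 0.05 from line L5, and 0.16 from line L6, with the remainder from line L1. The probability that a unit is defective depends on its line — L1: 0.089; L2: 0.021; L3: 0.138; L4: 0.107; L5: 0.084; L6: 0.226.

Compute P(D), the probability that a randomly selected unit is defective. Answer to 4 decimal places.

P(L1) = 1 − (0.05 + 0.39 + 0.27 + 0.05 + 0.16) = 0.08.
Using total probability over the partition,
P(D) = P(D|L1)·P(L1) + P(D|L2)·P(L2) + P(D|L3)·P(L3) + P(D|L4)·P(L4) + P(D|L5)·P(L5) + P(D|L6)·P(L6)
      = 0.089·0.08 + 0.021·0.05 + 0.138·0.39 + 0.107·0.27 + 0.084·0.05 + 0.226·0.16
      = 0.00712 + 0.00105 + 0.05382 + 0.02889 + 0.0042 + 0.03616 = 0.13124

0.1312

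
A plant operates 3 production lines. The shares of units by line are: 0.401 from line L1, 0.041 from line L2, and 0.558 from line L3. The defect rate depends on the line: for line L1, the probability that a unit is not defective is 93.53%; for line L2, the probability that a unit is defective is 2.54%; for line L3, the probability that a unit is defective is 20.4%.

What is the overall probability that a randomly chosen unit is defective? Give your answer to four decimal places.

0.1408

P(D|L1) = 1 − 0.9353 = 0.0647.
P(D) = P(D|L1)·P(L1) + P(D|L2)·P(L2) + P(D|L3)·P(L3)
      = 0.0647·0.401 + 0.0254·0.041 + 0.204·0.558
      = 0.0259447 + 0.0010414 + 0.113832 = 0.1408181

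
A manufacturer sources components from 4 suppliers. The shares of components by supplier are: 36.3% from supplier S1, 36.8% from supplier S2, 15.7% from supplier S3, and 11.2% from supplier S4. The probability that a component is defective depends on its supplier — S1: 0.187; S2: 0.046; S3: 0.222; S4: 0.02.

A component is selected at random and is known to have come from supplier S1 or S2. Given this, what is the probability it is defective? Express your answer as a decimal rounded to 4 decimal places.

P(D|S) ≈ 0.1160

Let S = {S1, S2}.
P(S) = 0.363 + 0.368 = 0.731.
P(D ∩ S) = 0.187·0.363 + 0.046·0.368 = 0.067881 + 0.016928 = 0.084809.
P(D | S) = 0.084809 / 0.731 = 0.116018…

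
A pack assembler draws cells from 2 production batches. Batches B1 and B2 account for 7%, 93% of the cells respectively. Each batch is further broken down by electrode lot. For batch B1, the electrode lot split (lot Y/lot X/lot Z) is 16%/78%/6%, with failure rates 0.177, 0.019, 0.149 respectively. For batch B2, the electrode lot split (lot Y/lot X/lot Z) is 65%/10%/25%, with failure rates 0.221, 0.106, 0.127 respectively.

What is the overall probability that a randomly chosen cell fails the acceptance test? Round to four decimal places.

P(F|B1) = 0.16·0.177 + 0.78·0.019 + 0.06·0.149 = 0.02832 + 0.01482 + 0.00894 = 0.05208
P(F|B2) = 0.65·0.221 + 0.1·0.106 + 0.25·0.127 = 0.14365 + 0.0106 + 0.03175 = 0.186
Then overall,
P(F) = 0.07·0.05208 + 0.93·0.186
      = 0.0036456 + 0.17298 = 0.1766256

P(F) ≈ 0.1766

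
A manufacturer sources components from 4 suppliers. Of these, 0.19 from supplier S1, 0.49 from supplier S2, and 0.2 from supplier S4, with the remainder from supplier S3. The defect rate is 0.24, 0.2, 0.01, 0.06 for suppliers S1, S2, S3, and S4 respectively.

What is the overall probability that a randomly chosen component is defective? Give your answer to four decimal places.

P(S3) = 1 − (0.19 + 0.49 + 0.2) = 0.12.
P(D) = P(D|S1)·P(S1) + P(D|S2)·P(S2) + P(D|S3)·P(S3) + P(D|S4)·P(S4)
      = 0.24·0.19 + 0.2·0.49 + 0.01·0.12 + 0.06·0.2
      = 0.0456 + 0.098 + 0.0012 + 0.012 = 0.1568

0.1568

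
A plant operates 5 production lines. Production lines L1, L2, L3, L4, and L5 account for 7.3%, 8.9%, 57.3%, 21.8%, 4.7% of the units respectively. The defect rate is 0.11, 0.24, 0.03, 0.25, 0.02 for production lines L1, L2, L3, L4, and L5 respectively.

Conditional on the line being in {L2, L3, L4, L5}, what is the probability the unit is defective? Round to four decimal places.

P(D|S) ≈ 0.1014

Let S = {L2, L3, L4, L5}.
P(S) = 0.089 + 0.573 + 0.218 + 0.047 = 0.927.
P(D ∩ S) = 0.24·0.089 + 0.03·0.573 + 0.25·0.218 + 0.02·0.047 = 0.02136 + 0.01719 + 0.0545 + 0.00094 = 0.09399.
P(D | S) = 0.09399 / 0.927 = 0.101392…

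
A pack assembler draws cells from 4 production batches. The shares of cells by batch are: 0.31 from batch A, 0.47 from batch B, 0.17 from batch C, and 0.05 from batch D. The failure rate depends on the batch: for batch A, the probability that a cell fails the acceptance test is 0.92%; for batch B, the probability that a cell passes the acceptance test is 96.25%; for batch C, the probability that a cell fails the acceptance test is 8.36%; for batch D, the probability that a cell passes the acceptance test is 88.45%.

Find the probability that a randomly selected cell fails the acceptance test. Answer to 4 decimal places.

P(F|B) = 1 − 0.9625 = 0.0375.
P(F|D) = 1 − 0.8845 = 0.1155.
P(F) = P(F|A)·P(A) + P(F|B)·P(B) + P(F|C)·P(C) + P(F|D)·P(D)
      = 0.0092·0.31 + 0.0375·0.47 + 0.0836·0.17 + 0.1155·0.05
      = 0.002852 + 0.017625 + 0.014212 + 0.005775 = 0.040464

0.0405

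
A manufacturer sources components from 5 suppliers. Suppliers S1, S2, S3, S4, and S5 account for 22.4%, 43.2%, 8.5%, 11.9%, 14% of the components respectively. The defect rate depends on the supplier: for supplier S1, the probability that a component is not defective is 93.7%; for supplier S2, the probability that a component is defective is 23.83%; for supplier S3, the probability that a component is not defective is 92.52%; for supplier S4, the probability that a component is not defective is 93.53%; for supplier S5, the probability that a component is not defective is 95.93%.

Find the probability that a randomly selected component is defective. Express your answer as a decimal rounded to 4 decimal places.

P(D|S1) = 1 − 0.937 = 0.063.
P(D|S3) = 1 − 0.9252 = 0.0748.
P(D|S4) = 1 − 0.9353 = 0.0647.
P(D|S5) = 1 − 0.9593 = 0.0407.
P(D) = P(D|S1)·P(S1) + P(D|S2)·P(S2) + P(D|S3)·P(S3) + P(D|S4)·P(S4) + P(D|S5)·P(S5)
      = 0.063·0.224 + 0.2383·0.432 + 0.0748·0.085 + 0.0647·0.119 + 0.0407·0.14
      = 0.014112 + 0.1029456 + 0.006358 + 0.0076993 + 0.005698 = 0.1368129

0.1368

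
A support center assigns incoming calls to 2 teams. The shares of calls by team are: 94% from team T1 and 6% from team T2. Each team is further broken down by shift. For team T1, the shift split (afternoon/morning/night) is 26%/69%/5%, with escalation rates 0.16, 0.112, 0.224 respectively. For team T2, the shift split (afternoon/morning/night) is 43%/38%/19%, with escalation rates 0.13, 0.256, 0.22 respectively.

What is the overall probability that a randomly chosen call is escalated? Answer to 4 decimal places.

P(E) ≈ 0.1340

P(E|T1) = 0.26·0.16 + 0.69·0.112 + 0.05·0.224 = 0.0416 + 0.07728 + 0.0112 = 0.13008
P(E|T2) = 0.43·0.13 + 0.38·0.256 + 0.19·0.22 = 0.0559 + 0.09728 + 0.0418 = 0.19498
By total probability over the outer partition,
P(E) = 0.94·0.13008 + 0.06·0.19498
      = 0.1222752 + 0.0116988 = 0.133974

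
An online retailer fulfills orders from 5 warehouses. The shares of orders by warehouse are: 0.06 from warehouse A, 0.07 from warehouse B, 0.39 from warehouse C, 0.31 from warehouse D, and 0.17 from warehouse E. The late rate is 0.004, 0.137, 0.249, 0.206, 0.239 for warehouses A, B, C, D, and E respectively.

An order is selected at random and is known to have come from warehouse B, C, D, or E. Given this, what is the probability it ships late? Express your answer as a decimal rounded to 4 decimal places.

P(L|S) ≈ 0.2247

Let S = {B, C, D, E}.
P(S) = 0.07 + 0.39 + 0.31 + 0.17 = 0.94.
P(L ∩ S) = 0.137·0.07 + 0.249·0.39 + 0.206·0.31 + 0.239·0.17 = 0.00959 + 0.09711 + 0.06386 + 0.04063 = 0.21119.
P(L | S) = 0.21119 / 0.94 = 0.224670…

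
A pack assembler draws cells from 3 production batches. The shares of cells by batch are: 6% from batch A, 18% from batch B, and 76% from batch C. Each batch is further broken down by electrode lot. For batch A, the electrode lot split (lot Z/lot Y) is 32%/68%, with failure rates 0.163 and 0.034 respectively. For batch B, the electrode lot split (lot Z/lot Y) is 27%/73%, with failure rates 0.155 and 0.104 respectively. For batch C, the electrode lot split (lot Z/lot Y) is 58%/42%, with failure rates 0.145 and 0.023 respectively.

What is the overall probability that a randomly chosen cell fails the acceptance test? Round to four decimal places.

P(F|A) = 0.32·0.163 + 0.68·0.034 = 0.05216 + 0.02312 = 0.07528
P(F|B) = 0.27·0.155 + 0.73·0.104 = 0.04185 + 0.07592 = 0.11777
P(F|C) = 0.58·0.145 + 0.42·0.023 = 0.0841 + 0.00966 = 0.09376
By total probability over the outer partition,
P(F) = 0.06·0.07528 + 0.18·0.11777 + 0.76·0.09376
      = 0.0045168 + 0.0211986 + 0.0712576 = 0.096973

P(F) ≈ 0.0970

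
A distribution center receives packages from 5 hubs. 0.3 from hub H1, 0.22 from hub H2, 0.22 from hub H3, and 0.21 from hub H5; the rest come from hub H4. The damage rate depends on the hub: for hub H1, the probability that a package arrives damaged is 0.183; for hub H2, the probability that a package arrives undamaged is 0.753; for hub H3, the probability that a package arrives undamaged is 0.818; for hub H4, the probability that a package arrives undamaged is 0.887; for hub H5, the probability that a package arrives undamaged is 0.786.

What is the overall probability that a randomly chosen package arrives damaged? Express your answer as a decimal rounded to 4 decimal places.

P(D) ≈ 0.1999

P(H4) = 1 − (0.3 + 0.22 + 0.22 + 0.21) = 0.05.
P(D|H2) = 1 − 0.753 = 0.247.
P(D|H3) = 1 − 0.818 = 0.182.
P(D|H4) = 1 − 0.887 = 0.113.
P(D|H5) = 1 − 0.786 = 0.214.
P(D) = P(D|H1)·P(H1) + P(D|H2)·P(H2) + P(D|H3)·P(H3) + P(D|H4)·P(H4) + P(D|H5)·P(H5)
      = 0.183·0.3 + 0.247·0.22 + 0.182·0.22 + 0.113·0.05 + 0.214·0.21
      = 0.0549 + 0.05434 + 0.04004 + 0.00565 + 0.04494 = 0.19987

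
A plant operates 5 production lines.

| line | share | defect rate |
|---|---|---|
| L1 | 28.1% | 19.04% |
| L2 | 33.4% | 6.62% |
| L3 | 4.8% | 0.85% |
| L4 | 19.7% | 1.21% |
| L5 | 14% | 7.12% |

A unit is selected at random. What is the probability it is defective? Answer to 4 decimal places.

0.0884

P(D) = P(D|L1)·P(L1) + P(D|L2)·P(L2) + P(D|L3)·P(L3) + P(D|L4)·P(L4) + P(D|L5)·P(L5)
      = 0.1904·0.281 + 0.0662·0.334 + 0.0085·0.048 + 0.0121·0.197 + 0.0712·0.14
      = 0.0535024 + 0.0221108 + 0.000408 + 0.0023837 + 0.009968 = 0.0883729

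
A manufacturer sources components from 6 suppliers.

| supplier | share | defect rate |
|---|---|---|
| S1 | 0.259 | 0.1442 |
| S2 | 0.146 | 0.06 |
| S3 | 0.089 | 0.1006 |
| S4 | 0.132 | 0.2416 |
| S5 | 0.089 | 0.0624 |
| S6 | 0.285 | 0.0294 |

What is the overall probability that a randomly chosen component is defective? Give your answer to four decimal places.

P(D) = P(D|S1)·P(S1) + P(D|S2)·P(S2) + P(D|S3)·P(S3) + P(D|S4)·P(S4) + P(D|S5)·P(S5) + P(D|S6)·P(S6)
      = 0.1442·0.259 + 0.06·0.146 + 0.1006·0.089 + 0.2416·0.132 + 0.0624·0.089 + 0.0294·0.285
      = 0.0373478 + 0.00876 + 0.0089534 + 0.0318912 + 0.0055536 + 0.008379 = 0.100885

P(D) ≈ 0.1009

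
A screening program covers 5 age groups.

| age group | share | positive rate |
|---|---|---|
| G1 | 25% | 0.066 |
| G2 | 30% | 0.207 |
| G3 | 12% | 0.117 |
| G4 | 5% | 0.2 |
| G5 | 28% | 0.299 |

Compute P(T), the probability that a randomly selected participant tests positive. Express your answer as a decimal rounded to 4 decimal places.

0.1864

P(T) = P(T|G1)·P(G1) + P(T|G2)·P(G2) + P(T|G3)·P(G3) + P(T|G4)·P(G4) + P(T|G5)·P(G5)
      = 0.066·0.25 + 0.207·0.3 + 0.117·0.12 + 0.2·0.05 + 0.299·0.28
      = 0.0165 + 0.0621 + 0.01404 + 0.01 + 0.08372 = 0.18636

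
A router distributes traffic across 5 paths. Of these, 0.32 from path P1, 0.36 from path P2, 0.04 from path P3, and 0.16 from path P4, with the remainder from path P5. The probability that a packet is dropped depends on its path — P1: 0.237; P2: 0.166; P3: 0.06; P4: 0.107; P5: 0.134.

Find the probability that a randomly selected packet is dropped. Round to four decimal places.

P(P5) = 1 − (0.32 + 0.36 + 0.04 + 0.16) = 0.12.
By the law of total probability,
P(L) = P(L|P1)·P(P1) + P(L|P2)·P(P2) + P(L|P3)·P(P3) + P(L|P4)·P(P4) + P(L|P5)·P(P5)
      = 0.237·0.32 + 0.166·0.36 + 0.06·0.04 + 0.107·0.16 + 0.134·0.12
      = 0.07584 + 0.05976 + 0.0024 + 0.01712 + 0.01608 = 0.1712

P(L) ≈ 0.1712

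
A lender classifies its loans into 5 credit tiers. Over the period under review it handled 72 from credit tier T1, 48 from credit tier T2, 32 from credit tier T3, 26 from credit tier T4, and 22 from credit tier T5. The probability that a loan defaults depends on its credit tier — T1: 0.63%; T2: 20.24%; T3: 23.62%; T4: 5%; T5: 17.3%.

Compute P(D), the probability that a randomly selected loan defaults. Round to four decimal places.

P(D) ≈ 0.1142

Total: 72 + 48 + 32 + 26 + 22 = 200.
P(T1) = 72/200 = 0.36. P(T2) = 48/200 = 0.24. P(T3) = 32/200 = 0.16. P(T4) = 26/200 = 0.13. P(T5) = 22/200 = 0.11.
P(D) = P(D|T1)·P(T1) + P(D|T2)·P(T2) + P(D|T3)·P(T3) + P(D|T4)·P(T4) + P(D|T5)·P(T5)
      = 0.0063·0.36 + 0.2024·0.24 + 0.2362·0.16 + 0.05·0.13 + 0.173·0.11
      = 0.002268 + 0.048576 + 0.037792 + 0.0065 + 0.01903 = 0.114166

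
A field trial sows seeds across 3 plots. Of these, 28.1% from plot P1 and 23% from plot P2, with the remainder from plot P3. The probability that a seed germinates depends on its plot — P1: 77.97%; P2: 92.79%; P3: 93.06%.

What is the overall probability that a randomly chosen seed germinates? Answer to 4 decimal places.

P(P3) = 1 − (0.281 + 0.23) = 0.489.
P(G) = P(G|P1)·P(P1) + P(G|P2)·P(P2) + P(G|P3)·P(P3)
      = 0.7797·0.281 + 0.9279·0.23 + 0.9306·0.489
      = 0.2190957 + 0.213417 + 0.4550634 = 0.8875761

P(G) ≈ 0.8876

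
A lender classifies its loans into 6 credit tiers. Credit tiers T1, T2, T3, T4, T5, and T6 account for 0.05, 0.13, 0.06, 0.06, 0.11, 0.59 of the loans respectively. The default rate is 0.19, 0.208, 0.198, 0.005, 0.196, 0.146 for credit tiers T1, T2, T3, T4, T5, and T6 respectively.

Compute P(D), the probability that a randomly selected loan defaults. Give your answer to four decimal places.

P(D) ≈ 0.1564

P(D) = P(D|T1)·P(T1) + P(D|T2)·P(T2) + P(D|T3)·P(T3) + P(D|T4)·P(T4) + P(D|T5)·P(T5) + P(D|T6)·P(T6)
      = 0.19·0.05 + 0.208·0.13 + 0.198·0.06 + 0.005·0.06 + 0.196·0.11 + 0.146·0.59
      = 0.0095 + 0.02704 + 0.01188 + 0.0003 + 0.02156 + 0.08614 = 0.15642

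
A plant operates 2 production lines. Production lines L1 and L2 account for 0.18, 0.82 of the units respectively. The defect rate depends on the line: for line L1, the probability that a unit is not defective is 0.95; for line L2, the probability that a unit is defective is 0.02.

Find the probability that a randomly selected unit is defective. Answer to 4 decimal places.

P(D|L1) = 1 − 0.95 = 0.05.
P(D) = P(D|L1)·P(L1) + P(D|L2)·P(L2)
      = 0.05·0.18 + 0.02·0.82
      = 0.009 + 0.0164 = 0.0254

0.0254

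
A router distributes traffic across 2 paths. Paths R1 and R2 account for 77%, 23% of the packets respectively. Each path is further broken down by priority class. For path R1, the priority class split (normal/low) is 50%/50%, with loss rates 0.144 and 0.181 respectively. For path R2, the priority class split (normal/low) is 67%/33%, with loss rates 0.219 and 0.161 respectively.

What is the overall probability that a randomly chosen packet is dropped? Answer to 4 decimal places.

P(L|R1) = 0.5·0.144 + 0.5·0.181 = 0.072 + 0.0905 = 0.1625
P(L|R2) = 0.67·0.219 + 0.33·0.161 = 0.14673 + 0.05313 = 0.19986
Then overall,
P(L) = 0.77·0.1625 + 0.23·0.19986
      = 0.125125 + 0.0459678 = 0.1710928

P(L) ≈ 0.1711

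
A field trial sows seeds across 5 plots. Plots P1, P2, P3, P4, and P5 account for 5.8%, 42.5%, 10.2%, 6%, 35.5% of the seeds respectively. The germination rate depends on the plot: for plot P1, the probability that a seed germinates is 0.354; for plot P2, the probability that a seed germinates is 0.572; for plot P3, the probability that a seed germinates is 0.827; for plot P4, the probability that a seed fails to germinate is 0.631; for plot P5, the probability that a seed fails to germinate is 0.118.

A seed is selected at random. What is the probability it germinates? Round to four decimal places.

P(G|P4) = 1 − 0.631 = 0.369.
P(G|P5) = 1 − 0.118 = 0.882.
Summing over the partition,
P(G) = P(G|P1)·P(P1) + P(G|P2)·P(P2) + P(G|P3)·P(P3) + P(G|P4)·P(P4) + P(G|P5)·P(P5)
      = 0.354·0.058 + 0.572·0.425 + 0.827·0.102 + 0.369·0.06 + 0.882·0.355
      = 0.020532 + 0.2431 + 0.084354 + 0.02214 + 0.31311 = 0.683236

P(G) ≈ 0.6832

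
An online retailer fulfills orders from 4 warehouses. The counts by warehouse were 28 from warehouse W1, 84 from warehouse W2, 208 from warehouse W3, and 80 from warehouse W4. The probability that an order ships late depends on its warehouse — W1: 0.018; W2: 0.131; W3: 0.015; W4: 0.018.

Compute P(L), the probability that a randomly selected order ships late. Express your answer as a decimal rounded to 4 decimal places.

P(L) ≈ 0.0402

Total: 28 + 84 + 208 + 80 = 400.
P(W1) = 28/400 = 0.07. P(W2) = 84/400 = 0.21. P(W3) = 208/400 = 0.52. P(W4) = 80/400 = 0.2.
P(L) = P(L|W1)·P(W1) + P(L|W2)·P(W2) + P(L|W3)·P(W3) + P(L|W4)·P(W4)
      = 0.018·0.07 + 0.131·0.21 + 0.015·0.52 + 0.018·0.2
      = 0.00126 + 0.02751 + 0.0078 + 0.0036 = 0.04017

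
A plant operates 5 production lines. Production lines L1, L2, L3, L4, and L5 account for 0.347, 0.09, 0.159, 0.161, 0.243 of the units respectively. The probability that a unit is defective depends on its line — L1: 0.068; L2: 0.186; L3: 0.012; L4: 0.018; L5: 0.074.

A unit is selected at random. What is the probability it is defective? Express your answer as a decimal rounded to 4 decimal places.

P(D) = P(D|L1)·P(L1) + P(D|L2)·P(L2) + P(D|L3)·P(L3) + P(D|L4)·P(L4) + P(D|L5)·P(L5)
      = 0.068·0.347 + 0.186·0.09 + 0.012·0.159 + 0.018·0.161 + 0.074·0.243
      = 0.023596 + 0.01674 + 0.001908 + 0.002898 + 0.017982 = 0.063124

0.0631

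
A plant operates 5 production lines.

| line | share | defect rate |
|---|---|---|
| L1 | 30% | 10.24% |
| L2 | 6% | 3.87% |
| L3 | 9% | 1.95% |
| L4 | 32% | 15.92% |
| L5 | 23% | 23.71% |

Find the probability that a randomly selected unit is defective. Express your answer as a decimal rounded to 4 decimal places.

0.1403

P(D) = P(D|L1)·P(L1) + P(D|L2)·P(L2) + P(D|L3)·P(L3) + P(D|L4)·P(L4) + P(D|L5)·P(L5)
      = 0.1024·0.3 + 0.0387·0.06 + 0.0195·0.09 + 0.1592·0.32 + 0.2371·0.23
      = 0.03072 + 0.002322 + 0.001755 + 0.050944 + 0.054533 = 0.140274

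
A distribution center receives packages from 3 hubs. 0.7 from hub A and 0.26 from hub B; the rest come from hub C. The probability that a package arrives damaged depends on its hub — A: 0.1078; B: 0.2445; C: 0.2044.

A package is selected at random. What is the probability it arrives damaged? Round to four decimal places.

0.1472

P(C) = 1 − (0.7 + 0.26) = 0.04.
Using total probability over the partition,
P(D) = P(D|A)·P(A) + P(D|B)·P(B) + P(D|C)·P(C)
      = 0.1078·0.7 + 0.2445·0.26 + 0.2044·0.04
      = 0.07546 + 0.06357 + 0.008176 = 0.147206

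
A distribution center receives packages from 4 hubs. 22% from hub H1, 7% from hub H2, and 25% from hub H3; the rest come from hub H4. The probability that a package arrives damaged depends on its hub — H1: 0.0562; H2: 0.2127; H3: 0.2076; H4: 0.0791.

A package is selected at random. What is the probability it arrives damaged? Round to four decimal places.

0.1155

P(H4) = 1 − (0.22 + 0.07 + 0.25) = 0.46.
P(D) = P(D|H1)·P(H1) + P(D|H2)·P(H2) + P(D|H3)·P(H3) + P(D|H4)·P(H4)
      = 0.0562·0.22 + 0.2127·0.07 + 0.2076·0.25 + 0.0791·0.46
      = 0.012364 + 0.014889 + 0.0519 + 0.036386 = 0.115539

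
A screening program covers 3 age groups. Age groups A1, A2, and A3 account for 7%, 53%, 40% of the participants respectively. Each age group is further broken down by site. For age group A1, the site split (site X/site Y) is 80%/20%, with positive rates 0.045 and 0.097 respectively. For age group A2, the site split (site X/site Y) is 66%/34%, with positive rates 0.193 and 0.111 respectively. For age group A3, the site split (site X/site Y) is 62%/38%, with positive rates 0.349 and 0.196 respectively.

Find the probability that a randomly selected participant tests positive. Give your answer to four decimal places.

P(T) ≈ 0.2077

P(T|A1) = 0.8·0.045 + 0.2·0.097 = 0.036 + 0.0194 = 0.0554
P(T|A2) = 0.66·0.193 + 0.34·0.111 = 0.12738 + 0.03774 = 0.16512
P(T|A3) = 0.62·0.349 + 0.38·0.196 = 0.21638 + 0.07448 = 0.29086
Then overall,
P(T) = 0.07·0.0554 + 0.53·0.16512 + 0.4·0.29086
      = 0.003878 + 0.0875136 + 0.116344 = 0.2077356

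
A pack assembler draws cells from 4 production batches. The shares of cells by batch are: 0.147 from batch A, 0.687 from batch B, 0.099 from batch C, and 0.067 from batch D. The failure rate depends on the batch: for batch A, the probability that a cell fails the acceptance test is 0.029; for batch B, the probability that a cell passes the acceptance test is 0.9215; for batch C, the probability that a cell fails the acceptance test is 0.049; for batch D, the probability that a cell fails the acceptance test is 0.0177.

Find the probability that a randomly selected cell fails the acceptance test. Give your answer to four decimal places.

P(F|B) = 1 − 0.9215 = 0.0785.
P(F) = P(F|A)·P(A) + P(F|B)·P(B) + P(F|C)·P(C) + P(F|D)·P(D)
      = 0.029·0.147 + 0.0785·0.687 + 0.049·0.099 + 0.0177·0.067
      = 0.004263 + 0.0539295 + 0.004851 + 0.0011859 = 0.0642294

0.0642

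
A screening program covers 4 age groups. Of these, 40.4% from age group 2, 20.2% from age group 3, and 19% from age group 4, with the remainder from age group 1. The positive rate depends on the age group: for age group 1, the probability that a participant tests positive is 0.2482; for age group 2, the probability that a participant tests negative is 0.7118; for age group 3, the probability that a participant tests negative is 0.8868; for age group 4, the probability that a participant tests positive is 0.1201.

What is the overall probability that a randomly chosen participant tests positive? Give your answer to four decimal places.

P(1) = 1 − (0.404 + 0.202 + 0.19) = 0.204.
P(T|2) = 1 − 0.7118 = 0.2882.
P(T|3) = 1 − 0.8868 = 0.1132.
Summing over the partition,
P(T) = P(T|1)·P(1) + P(T|2)·P(2) + P(T|3)·P(3) + P(T|4)·P(4)
      = 0.2482·0.204 + 0.2882·0.404 + 0.1132·0.202 + 0.1201·0.19
      = 0.0506328 + 0.1164328 + 0.0228664 + 0.022819 = 0.212751

0.2128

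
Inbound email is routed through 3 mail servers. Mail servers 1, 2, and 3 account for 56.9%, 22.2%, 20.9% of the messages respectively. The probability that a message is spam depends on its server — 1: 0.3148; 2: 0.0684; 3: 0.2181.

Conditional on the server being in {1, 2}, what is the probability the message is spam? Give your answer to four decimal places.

Let J = {1, 2}.
P(J) = 0.569 + 0.222 = 0.791.
P(S ∩ J) = 0.3148·0.569 + 0.0684·0.222 = 0.1791212 + 0.0151848 = 0.194306.
P(S | J) = 0.194306 / 0.791 = 0.245646…

0.2456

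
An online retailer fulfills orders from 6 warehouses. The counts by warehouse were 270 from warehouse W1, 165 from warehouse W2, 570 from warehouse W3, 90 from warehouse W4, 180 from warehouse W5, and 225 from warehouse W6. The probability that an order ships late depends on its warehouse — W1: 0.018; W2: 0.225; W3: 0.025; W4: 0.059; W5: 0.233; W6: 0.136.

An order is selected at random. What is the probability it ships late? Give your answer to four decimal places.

P(L) ≈ 0.0894

Total: 270 + 165 + 570 + 90 + 180 + 225 = 1500.
P(W1) = 270/1500 = 0.18. P(W2) = 165/1500 = 0.11. P(W3) = 570/1500 = 0.38. P(W4) = 90/1500 = 0.06. P(W5) = 180/1500 = 0.12. P(W6) = 225/1500 = 0.15.
P(L) = P(L|W1)·P(W1) + P(L|W2)·P(W2) + P(L|W3)·P(W3) + P(L|W4)·P(W4) + P(L|W5)·P(W5) + P(L|W6)·P(W6)
      = 0.018·0.18 + 0.225·0.11 + 0.025·0.38 + 0.059·0.06 + 0.233·0.12 + 0.136·0.15
      = 0.00324 + 0.02475 + 0.0095 + 0.00354 + 0.02796 + 0.0204 = 0.08939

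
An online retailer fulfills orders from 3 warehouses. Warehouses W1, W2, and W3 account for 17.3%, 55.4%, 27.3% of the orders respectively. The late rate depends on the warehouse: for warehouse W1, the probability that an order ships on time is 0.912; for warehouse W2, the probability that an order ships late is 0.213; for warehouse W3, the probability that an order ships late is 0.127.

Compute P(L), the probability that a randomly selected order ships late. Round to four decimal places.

P(L) ≈ 0.1679

P(L|W1) = 1 − 0.912 = 0.088.
Summing over the partition,
P(L) = P(L|W1)·P(W1) + P(L|W2)·P(W2) + P(L|W3)·P(W3)
      = 0.088·0.173 + 0.213·0.554 + 0.127·0.273
      = 0.015224 + 0.118002 + 0.034671 = 0.167897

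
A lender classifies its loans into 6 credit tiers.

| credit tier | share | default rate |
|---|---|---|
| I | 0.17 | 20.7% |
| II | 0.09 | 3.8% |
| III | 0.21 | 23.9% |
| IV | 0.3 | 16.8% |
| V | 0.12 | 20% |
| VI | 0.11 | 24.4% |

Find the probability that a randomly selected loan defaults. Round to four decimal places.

By the law of total probability,
P(D) = P(D|I)·P(I) + P(D|II)·P(II) + P(D|III)·P(III) + P(D|IV)·P(IV) + P(D|V)·P(V) + P(D|VI)·P(VI)
      = 0.207·0.17 + 0.038·0.09 + 0.239·0.21 + 0.168·0.3 + 0.2·0.12 + 0.244·0.11
      = 0.03519 + 0.00342 + 0.05019 + 0.0504 + 0.024 + 0.02684 = 0.19004

P(D) ≈ 0.1900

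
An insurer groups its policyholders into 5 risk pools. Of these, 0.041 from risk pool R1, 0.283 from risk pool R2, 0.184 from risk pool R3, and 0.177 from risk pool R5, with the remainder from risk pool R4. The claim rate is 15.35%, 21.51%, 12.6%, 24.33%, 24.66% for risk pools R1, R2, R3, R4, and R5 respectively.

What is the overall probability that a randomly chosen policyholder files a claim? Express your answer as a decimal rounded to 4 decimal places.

P(C) ≈ 0.2106

P(R4) = 1 − (0.041 + 0.283 + 0.184 + 0.177) = 0.315.
By the law of total probability,
P(C) = P(C|R1)·P(R1) + P(C|R2)·P(R2) + P(C|R3)·P(R3) + P(C|R4)·P(R4) + P(C|R5)·P(R5)
      = 0.1535·0.041 + 0.2151·0.283 + 0.126·0.184 + 0.2433·0.315 + 0.2466·0.177
      = 0.0062935 + 0.0608733 + 0.023184 + 0.0766395 + 0.0436482 = 0.2106385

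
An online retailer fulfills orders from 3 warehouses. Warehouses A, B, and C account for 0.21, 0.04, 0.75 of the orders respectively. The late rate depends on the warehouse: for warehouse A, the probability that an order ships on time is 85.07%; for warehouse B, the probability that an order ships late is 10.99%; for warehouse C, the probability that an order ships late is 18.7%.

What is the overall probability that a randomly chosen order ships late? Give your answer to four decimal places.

P(L) ≈ 0.1760

P(L|A) = 1 − 0.8507 = 0.1493.
P(L) = P(L|A)·P(A) + P(L|B)·P(B) + P(L|C)·P(C)
      = 0.1493·0.21 + 0.1099·0.04 + 0.187·0.75
      = 0.031353 + 0.004396 + 0.14025 = 0.175999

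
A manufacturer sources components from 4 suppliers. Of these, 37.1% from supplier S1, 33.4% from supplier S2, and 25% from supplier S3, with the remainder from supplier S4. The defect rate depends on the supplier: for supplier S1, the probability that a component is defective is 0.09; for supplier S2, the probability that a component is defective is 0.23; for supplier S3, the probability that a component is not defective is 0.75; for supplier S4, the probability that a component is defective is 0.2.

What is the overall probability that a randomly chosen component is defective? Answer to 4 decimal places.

P(S4) = 1 − (0.371 + 0.334 + 0.25) = 0.045.
P(D|S3) = 1 − 0.75 = 0.25.
P(D) = P(D|S1)·P(S1) + P(D|S2)·P(S2) + P(D|S3)·P(S3) + P(D|S4)·P(S4)
      = 0.09·0.371 + 0.23·0.334 + 0.25·0.25 + 0.2·0.045
      = 0.03339 + 0.07682 + 0.0625 + 0.009 = 0.18171

P(D) ≈ 0.1817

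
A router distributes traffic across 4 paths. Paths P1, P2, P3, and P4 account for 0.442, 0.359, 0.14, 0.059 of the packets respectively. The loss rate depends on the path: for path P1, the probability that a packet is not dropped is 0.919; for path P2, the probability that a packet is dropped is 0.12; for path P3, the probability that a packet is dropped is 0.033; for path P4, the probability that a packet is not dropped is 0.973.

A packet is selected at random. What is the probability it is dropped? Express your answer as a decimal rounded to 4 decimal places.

P(L|P1) = 1 − 0.919 = 0.081.
P(L|P4) = 1 − 0.973 = 0.027.
P(L) = P(L|P1)·P(P1) + P(L|P2)·P(P2) + P(L|P3)·P(P3) + P(L|P4)·P(P4)
      = 0.081·0.442 + 0.12·0.359 + 0.033·0.14 + 0.027·0.059
      = 0.035802 + 0.04308 + 0.00462 + 0.001593 = 0.085095

P(L) ≈ 0.0851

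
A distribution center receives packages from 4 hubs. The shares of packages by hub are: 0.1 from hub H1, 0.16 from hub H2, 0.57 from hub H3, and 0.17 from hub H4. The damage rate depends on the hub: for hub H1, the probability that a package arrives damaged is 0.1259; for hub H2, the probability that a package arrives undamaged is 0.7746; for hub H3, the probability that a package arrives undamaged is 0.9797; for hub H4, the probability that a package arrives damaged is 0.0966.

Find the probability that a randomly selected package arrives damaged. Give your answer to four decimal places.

P(D|H2) = 1 − 0.7746 = 0.2254.
P(D|H3) = 1 − 0.9797 = 0.0203.
Summing over the partition,
P(D) = P(D|H1)·P(H1) + P(D|H2)·P(H2) + P(D|H3)·P(H3) + P(D|H4)·P(H4)
      = 0.1259·0.1 + 0.2254·0.16 + 0.0203·0.57 + 0.0966·0.17
      = 0.01259 + 0.036064 + 0.011571 + 0.016422 = 0.076647

P(D) ≈ 0.0766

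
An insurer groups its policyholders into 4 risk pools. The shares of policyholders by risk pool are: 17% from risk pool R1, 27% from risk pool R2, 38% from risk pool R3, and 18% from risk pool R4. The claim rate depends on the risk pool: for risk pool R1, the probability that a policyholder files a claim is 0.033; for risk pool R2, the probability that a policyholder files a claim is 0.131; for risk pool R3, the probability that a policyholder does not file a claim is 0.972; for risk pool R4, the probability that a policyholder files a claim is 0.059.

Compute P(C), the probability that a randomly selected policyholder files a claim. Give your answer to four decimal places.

P(C) ≈ 0.0622

P(C|R3) = 1 − 0.972 = 0.028.
P(C) = P(C|R1)·P(R1) + P(C|R2)·P(R2) + P(C|R3)·P(R3) + P(C|R4)·P(R4)
      = 0.033·0.17 + 0.131·0.27 + 0.028·0.38 + 0.059·0.18
      = 0.00561 + 0.03537 + 0.01064 + 0.01062 = 0.06224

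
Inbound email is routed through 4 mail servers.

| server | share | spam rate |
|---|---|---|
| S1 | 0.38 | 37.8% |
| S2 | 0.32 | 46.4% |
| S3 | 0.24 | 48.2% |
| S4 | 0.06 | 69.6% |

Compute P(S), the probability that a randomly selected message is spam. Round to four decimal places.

P(S) = P(S|S1)·P(S1) + P(S|S2)·P(S2) + P(S|S3)·P(S3) + P(S|S4)·P(S4)
      = 0.378·0.38 + 0.464·0.32 + 0.482·0.24 + 0.696·0.06
      = 0.14364 + 0.14848 + 0.11568 + 0.04176 = 0.44956

P(S) ≈ 0.4496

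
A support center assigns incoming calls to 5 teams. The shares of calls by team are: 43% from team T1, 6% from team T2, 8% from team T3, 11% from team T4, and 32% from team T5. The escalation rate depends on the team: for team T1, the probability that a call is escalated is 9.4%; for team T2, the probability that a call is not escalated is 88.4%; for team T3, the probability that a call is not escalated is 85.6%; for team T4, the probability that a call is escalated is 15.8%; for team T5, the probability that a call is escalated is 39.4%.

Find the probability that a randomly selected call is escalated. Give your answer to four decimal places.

P(E) ≈ 0.2024

P(E|T2) = 1 − 0.884 = 0.116.
P(E|T3) = 1 − 0.856 = 0.144.
Using total probability over the partition,
P(E) = P(E|T1)·P(T1) + P(E|T2)·P(T2) + P(E|T3)·P(T3) + P(E|T4)·P(T4) + P(E|T5)·P(T5)
      = 0.094·0.43 + 0.116·0.06 + 0.144·0.08 + 0.158·0.11 + 0.394·0.32
      = 0.04042 + 0.00696 + 0.01152 + 0.01738 + 0.12608 = 0.20236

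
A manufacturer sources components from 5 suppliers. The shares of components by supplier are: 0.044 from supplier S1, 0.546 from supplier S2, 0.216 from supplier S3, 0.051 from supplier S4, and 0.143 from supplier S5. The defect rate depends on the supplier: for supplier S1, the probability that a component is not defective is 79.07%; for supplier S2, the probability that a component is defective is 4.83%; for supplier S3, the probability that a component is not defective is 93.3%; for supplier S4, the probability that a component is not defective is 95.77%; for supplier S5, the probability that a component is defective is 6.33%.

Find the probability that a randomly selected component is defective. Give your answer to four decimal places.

0.0613

P(D|S1) = 1 − 0.7907 = 0.2093.
P(D|S3) = 1 − 0.933 = 0.067.
P(D|S4) = 1 − 0.9577 = 0.0423.
Using total probability over the partition,
P(D) = P(D|S1)·P(S1) + P(D|S2)·P(S2) + P(D|S3)·P(S3) + P(D|S4)·P(S4) + P(D|S5)·P(S5)
      = 0.2093·0.044 + 0.0483·0.546 + 0.067·0.216 + 0.0423·0.051 + 0.0633·0.143
      = 0.0092092 + 0.0263718 + 0.014472 + 0.0021573 + 0.0090519 = 0.0612622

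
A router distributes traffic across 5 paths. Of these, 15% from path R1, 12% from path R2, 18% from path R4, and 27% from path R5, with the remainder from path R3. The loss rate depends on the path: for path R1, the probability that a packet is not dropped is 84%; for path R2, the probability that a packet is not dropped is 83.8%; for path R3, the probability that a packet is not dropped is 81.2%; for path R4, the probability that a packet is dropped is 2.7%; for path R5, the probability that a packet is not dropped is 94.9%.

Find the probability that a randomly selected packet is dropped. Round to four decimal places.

P(L) ≈ 0.1147

P(R3) = 1 − (0.15 + 0.12 + 0.18 + 0.27) = 0.28.
P(L|R1) = 1 − 0.84 = 0.16.
P(L|R2) = 1 − 0.838 = 0.162.
P(L|R3) = 1 − 0.812 = 0.188.
P(L|R5) = 1 − 0.949 = 0.051.
By the law of total probability,
P(L) = P(L|R1)·P(R1) + P(L|R2)·P(R2) + P(L|R3)·P(R3) + P(L|R4)·P(R4) + P(L|R5)·P(R5)
      = 0.16·0.15 + 0.162·0.12 + 0.188·0.28 + 0.027·0.18 + 0.051·0.27
      = 0.024 + 0.01944 + 0.05264 + 0.00486 + 0.01377 = 0.11471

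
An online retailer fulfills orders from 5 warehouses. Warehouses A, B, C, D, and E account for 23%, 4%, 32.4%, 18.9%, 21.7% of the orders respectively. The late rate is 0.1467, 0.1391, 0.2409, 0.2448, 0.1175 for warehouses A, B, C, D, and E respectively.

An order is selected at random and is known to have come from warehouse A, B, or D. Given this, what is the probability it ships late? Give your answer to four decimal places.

Let S = {A, B, D}.
P(S) = 0.23 + 0.04 + 0.189 = 0.459.
P(L ∩ S) = 0.1467·0.23 + 0.1391·0.04 + 0.2448·0.189 = 0.033741 + 0.005564 + 0.0462672 = 0.0855722.
P(L | S) = 0.0855722 / 0.459 = 0.186432…

0.1864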